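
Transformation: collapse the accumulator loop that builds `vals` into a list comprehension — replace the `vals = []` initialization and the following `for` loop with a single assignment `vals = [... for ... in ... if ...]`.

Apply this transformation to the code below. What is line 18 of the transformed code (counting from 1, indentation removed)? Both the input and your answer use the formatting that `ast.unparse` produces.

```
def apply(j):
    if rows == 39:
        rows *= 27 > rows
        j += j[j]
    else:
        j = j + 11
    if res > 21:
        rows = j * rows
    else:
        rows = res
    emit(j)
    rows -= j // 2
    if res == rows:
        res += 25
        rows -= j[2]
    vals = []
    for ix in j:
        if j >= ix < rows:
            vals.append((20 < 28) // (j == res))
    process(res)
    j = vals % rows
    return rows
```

j = vals % rows

Transformed code:
def apply(j):
    if rows == 39:
        rows *= 27 > rows
        j += j[j]
    else:
        j = j + 11
    if res > 21:
        rows = j * rows
    else:
        rows = res
    emit(j)
    rows -= j // 2
    if res == rows:
        res += 25
        rows -= j[2]
    vals = [(20 < 28) // (j == res) for ix in j if j >= ix < rows]
    process(res)
    j = vals % rows
    return rows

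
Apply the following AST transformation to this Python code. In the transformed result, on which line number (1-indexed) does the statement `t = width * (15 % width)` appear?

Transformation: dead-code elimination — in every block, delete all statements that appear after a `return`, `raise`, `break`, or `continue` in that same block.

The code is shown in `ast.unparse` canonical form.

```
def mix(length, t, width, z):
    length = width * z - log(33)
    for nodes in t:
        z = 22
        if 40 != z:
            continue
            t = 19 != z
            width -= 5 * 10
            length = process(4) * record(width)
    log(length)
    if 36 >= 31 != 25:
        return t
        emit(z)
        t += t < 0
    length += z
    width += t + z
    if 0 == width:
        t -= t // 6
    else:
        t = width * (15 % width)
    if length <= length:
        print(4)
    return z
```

Transformed code:
def mix(length, t, width, z):
    length = width * z - log(33)
    for nodes in t:
        z = 22
        if 40 != z:
            continue
    log(length)
    if 36 >= 31 != 25:
        return t
    length += z
    width += t + z
    if 0 == width:
        t -= t // 6
    else:
        t = width * (15 % width)
    if length <= length:
        print(4)
    return z

15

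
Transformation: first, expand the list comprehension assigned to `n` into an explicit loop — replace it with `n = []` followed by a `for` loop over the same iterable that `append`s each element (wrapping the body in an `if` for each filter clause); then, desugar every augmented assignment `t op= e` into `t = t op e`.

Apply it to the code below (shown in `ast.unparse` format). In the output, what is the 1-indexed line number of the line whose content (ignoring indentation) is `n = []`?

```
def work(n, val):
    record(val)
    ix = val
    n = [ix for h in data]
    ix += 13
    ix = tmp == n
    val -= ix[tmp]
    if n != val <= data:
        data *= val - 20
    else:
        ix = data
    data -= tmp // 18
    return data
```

Transformed code:
def work(n, val):
    record(val)
    ix = val
    n = []
    for h in data:
        n.append(ix)
    ix = ix + 13
    ix = tmp == n
    val = val - ix[tmp]
    if n != val <= data:
        data = data * (val - 20)
    else:
        ix = data
    data = data - tmp // 18
    return data

4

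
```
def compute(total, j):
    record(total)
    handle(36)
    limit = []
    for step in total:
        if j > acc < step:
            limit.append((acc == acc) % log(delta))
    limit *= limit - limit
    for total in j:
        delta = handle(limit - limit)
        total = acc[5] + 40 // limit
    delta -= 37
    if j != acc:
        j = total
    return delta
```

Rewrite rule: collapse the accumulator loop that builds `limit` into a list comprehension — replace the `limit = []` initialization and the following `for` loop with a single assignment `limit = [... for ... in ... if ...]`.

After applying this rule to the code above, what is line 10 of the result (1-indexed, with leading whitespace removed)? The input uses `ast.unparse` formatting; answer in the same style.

Transformed code:
def compute(total, j):
    record(total)
    handle(36)
    limit = [(acc == acc) % log(delta) for step in total if j > acc < step]
    limit *= limit - limit
    for total in j:
        delta = handle(limit - limit)
        total = acc[5] + 40 // limit
    delta -= 37
    if j != acc:
        j = total
    return delta

if j != acc:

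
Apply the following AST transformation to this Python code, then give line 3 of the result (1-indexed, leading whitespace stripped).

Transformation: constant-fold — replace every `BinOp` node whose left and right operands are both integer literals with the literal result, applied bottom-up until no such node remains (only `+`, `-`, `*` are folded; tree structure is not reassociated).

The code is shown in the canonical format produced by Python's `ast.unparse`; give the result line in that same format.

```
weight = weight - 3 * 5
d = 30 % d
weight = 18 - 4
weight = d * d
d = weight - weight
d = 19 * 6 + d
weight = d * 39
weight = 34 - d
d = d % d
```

Transformed code:
weight = weight - 15
d = 30 % d
weight = 14
weight = d * d
d = weight - weight
d = 114 + d
weight = d * 39
weight = 34 - d
d = d % d

weight = 14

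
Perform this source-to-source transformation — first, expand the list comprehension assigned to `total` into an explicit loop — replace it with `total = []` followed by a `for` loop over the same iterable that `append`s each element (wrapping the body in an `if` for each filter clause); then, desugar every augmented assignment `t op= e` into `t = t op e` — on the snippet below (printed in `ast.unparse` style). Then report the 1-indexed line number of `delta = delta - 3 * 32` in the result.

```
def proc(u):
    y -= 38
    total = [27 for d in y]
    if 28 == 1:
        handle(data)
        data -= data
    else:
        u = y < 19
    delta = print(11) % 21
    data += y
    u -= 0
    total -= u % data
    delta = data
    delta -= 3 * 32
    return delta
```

Transformed code:
def proc(u):
    y = y - 38
    total = []
    for d in y:
        total.append(27)
    if 28 == 1:
        handle(data)
        data = data - data
    else:
        u = y < 19
    delta = print(11) % 21
    data = data + y
    u = u - 0
    total = total - u % data
    delta = data
    delta = delta - 3 * 32
    return delta

16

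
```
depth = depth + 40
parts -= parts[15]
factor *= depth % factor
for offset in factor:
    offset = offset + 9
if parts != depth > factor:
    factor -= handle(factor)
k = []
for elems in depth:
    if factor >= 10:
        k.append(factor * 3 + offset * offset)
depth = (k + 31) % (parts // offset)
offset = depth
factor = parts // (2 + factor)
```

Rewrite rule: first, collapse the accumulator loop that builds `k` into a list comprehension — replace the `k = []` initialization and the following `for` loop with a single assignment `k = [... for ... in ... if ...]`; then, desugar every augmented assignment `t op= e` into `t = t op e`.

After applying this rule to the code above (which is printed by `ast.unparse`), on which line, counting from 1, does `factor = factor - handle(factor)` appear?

Transformed code:
depth = depth + 40
parts = parts - parts[15]
factor = factor * (depth % factor)
for offset in factor:
    offset = offset + 9
if parts != depth > factor:
    factor = factor - handle(factor)
k = [factor * 3 + offset * offset for elems in depth if factor >= 10]
depth = (k + 31) % (parts // offset)
offset = depth
factor = parts // (2 + factor)

7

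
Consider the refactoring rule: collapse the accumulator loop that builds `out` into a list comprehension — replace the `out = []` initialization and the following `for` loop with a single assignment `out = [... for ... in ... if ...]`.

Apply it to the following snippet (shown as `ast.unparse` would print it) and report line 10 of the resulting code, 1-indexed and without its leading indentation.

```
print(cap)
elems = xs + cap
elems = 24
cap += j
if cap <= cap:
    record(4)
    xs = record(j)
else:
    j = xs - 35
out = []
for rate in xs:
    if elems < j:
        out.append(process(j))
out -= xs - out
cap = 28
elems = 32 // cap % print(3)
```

out = [process(j) for rate in xs if elems < j]

Transformed code:
print(cap)
elems = xs + cap
elems = 24
cap += j
if cap <= cap:
    record(4)
    xs = record(j)
else:
    j = xs - 35
out = [process(j) for rate in xs if elems < j]
out -= xs - out
cap = 28
elems = 32 // cap % print(3)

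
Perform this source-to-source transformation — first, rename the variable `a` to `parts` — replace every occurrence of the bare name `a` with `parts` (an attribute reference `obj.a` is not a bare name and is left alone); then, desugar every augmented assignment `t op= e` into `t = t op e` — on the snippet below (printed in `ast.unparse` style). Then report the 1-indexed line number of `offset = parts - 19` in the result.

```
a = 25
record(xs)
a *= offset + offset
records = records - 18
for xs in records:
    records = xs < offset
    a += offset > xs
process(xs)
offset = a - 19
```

Transformed code:
parts = 25
record(xs)
parts = parts * (offset + offset)
records = records - 18
for xs in records:
    records = xs < offset
    parts = parts + (offset > xs)
process(xs)
offset = parts - 19

9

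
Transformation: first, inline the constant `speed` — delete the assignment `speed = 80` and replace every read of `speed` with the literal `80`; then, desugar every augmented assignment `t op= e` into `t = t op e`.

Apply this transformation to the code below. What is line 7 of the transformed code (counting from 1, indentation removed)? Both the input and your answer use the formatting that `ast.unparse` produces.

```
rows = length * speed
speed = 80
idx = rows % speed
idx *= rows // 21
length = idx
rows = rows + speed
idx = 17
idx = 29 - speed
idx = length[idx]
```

Transformed code:
rows = length * 80
idx = rows % 80
idx = idx * (rows // 21)
length = idx
rows = rows + 80
idx = 17
idx = 29 - 80
idx = length[idx]

idx = 29 - 80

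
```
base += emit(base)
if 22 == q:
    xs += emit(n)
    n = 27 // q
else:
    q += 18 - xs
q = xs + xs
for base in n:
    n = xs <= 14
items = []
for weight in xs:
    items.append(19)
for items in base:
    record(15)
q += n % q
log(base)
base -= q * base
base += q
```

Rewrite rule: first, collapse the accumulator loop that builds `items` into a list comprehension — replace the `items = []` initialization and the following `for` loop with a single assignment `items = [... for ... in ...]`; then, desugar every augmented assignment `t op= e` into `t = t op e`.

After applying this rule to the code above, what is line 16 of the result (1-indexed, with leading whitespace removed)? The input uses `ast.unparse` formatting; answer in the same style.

Transformed code:
base = base + emit(base)
if 22 == q:
    xs = xs + emit(n)
    n = 27 // q
else:
    q = q + (18 - xs)
q = xs + xs
for base in n:
    n = xs <= 14
items = [19 for weight in xs]
for items in base:
    record(15)
q = q + n % q
log(base)
base = base - q * base
base = base + q

base = base + q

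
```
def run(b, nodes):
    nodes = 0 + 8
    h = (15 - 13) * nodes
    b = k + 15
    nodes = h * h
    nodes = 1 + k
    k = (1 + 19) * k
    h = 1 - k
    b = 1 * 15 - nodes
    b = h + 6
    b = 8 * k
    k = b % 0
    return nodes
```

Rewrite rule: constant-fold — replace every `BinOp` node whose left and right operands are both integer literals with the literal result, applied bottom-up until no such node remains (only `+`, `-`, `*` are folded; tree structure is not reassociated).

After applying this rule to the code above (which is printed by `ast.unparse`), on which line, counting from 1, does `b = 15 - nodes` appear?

Transformed code:
def run(b, nodes):
    nodes = 8
    h = 2 * nodes
    b = k + 15
    nodes = h * h
    nodes = 1 + k
    k = 20 * k
    h = 1 - k
    b = 15 - nodes
    b = h + 6
    b = 8 * k
    k = b % 0
    return nodes

9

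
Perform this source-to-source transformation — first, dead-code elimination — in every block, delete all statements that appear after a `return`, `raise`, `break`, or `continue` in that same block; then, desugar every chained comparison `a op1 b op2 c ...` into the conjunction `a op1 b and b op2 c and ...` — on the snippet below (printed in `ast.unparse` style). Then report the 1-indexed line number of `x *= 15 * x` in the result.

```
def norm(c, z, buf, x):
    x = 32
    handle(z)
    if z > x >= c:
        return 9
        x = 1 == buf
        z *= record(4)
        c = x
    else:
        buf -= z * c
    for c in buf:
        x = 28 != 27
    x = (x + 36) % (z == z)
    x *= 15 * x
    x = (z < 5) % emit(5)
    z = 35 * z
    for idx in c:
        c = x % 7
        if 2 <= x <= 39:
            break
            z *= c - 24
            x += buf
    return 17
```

Transformed code:
def norm(c, z, buf, x):
    x = 32
    handle(z)
    if z > x and x >= c:
        return 9
    else:
        buf -= z * c
    for c in buf:
        x = 28 != 27
    x = (x + 36) % (z == z)
    x *= 15 * x
    x = (z < 5) % emit(5)
    z = 35 * z
    for idx in c:
        c = x % 7
        if 2 <= x and x <= 39:
            break
    return 17

11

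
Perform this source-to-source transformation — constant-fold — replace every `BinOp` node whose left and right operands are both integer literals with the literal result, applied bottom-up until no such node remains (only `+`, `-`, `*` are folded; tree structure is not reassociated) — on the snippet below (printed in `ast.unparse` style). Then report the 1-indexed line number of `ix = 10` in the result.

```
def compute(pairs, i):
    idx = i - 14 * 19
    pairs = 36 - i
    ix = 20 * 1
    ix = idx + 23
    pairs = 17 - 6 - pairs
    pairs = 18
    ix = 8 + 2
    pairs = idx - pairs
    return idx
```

Transformed code:
def compute(pairs, i):
    idx = i - 266
    pairs = 36 - i
    ix = 20
    ix = idx + 23
    pairs = 11 - pairs
    pairs = 18
    ix = 10
    pairs = idx - pairs
    return idx

8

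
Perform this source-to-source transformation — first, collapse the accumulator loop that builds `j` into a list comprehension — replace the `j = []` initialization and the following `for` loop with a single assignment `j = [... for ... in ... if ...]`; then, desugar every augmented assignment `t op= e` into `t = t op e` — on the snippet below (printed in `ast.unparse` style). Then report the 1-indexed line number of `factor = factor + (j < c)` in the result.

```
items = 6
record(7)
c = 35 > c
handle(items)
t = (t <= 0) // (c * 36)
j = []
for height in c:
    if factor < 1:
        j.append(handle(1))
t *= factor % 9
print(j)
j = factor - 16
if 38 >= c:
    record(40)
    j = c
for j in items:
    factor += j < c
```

14

Transformed code:
items = 6
record(7)
c = 35 > c
handle(items)
t = (t <= 0) // (c * 36)
j = [handle(1) for height in c if factor < 1]
t = t * (factor % 9)
print(j)
j = factor - 16
if 38 >= c:
    record(40)
    j = c
for j in items:
    factor = factor + (j < c)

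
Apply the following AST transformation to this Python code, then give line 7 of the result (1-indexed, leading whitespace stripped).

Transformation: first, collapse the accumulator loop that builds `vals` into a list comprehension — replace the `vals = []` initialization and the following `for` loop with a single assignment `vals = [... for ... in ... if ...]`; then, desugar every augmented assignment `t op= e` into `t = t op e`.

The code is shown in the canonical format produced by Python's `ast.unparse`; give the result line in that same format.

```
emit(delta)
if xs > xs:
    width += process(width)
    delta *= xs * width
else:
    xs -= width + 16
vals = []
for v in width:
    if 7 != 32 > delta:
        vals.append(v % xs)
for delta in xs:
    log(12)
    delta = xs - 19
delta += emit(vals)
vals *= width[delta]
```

Transformed code:
emit(delta)
if xs > xs:
    width = width + process(width)
    delta = delta * (xs * width)
else:
    xs = xs - (width + 16)
vals = [v % xs for v in width if 7 != 32 > delta]
for delta in xs:
    log(12)
    delta = xs - 19
delta = delta + emit(vals)
vals = vals * width[delta]

vals = [v % xs for v in width if 7 != 32 > delta]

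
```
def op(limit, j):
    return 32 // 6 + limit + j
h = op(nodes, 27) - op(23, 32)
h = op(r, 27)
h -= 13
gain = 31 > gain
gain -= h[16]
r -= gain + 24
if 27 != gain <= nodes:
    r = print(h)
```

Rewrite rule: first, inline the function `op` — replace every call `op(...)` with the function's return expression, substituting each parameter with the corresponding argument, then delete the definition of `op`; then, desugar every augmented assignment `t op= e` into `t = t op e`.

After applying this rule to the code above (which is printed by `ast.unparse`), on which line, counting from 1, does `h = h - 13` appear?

Transformed code:
h = 32 // 6 + nodes + 27 - (32 // 6 + 23 + 32)
h = 32 // 6 + r + 27
h = h - 13
gain = 31 > gain
gain = gain - h[16]
r = r - (gain + 24)
if 27 != gain <= nodes:
    r = print(h)

3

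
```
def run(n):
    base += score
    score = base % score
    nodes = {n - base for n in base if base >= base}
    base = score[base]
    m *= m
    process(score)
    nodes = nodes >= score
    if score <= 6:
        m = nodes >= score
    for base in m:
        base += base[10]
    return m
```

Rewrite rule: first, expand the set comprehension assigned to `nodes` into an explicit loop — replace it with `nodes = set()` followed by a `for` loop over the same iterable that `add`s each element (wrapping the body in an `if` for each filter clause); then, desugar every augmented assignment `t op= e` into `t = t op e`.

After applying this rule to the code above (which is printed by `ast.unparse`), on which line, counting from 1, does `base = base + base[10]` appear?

15

Transformed code:
def run(n):
    base = base + score
    score = base % score
    nodes = set()
    for n in base:
        if base >= base:
            nodes.add(n - base)
    base = score[base]
    m = m * m
    process(score)
    nodes = nodes >= score
    if score <= 6:
        m = nodes >= score
    for base in m:
        base = base + base[10]
    return m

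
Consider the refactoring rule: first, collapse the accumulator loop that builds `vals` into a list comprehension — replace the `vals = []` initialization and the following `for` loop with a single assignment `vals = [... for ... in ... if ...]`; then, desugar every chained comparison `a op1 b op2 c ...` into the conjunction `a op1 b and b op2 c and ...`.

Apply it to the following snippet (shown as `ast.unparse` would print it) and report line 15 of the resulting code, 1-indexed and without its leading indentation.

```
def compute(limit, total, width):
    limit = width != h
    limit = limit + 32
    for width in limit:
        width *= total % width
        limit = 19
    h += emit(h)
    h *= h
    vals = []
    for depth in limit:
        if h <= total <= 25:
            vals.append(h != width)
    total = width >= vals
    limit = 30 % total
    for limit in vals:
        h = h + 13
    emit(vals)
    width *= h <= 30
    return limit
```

width *= h <= 30

Transformed code:
def compute(limit, total, width):
    limit = width != h
    limit = limit + 32
    for width in limit:
        width *= total % width
        limit = 19
    h += emit(h)
    h *= h
    vals = [h != width for depth in limit if h <= total and total <= 25]
    total = width >= vals
    limit = 30 % total
    for limit in vals:
        h = h + 13
    emit(vals)
    width *= h <= 30
    return limit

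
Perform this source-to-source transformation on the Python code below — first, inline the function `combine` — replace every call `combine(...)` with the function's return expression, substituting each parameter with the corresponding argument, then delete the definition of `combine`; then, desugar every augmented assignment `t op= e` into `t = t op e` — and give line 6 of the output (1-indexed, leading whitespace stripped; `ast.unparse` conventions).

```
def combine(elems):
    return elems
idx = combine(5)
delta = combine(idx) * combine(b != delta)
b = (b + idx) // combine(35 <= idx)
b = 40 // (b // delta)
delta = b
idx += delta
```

idx = idx + delta

Transformed code:
idx = 5
delta = idx * (b != delta)
b = (b + idx) // (35 <= idx)
b = 40 // (b // delta)
delta = b
idx = idx + delta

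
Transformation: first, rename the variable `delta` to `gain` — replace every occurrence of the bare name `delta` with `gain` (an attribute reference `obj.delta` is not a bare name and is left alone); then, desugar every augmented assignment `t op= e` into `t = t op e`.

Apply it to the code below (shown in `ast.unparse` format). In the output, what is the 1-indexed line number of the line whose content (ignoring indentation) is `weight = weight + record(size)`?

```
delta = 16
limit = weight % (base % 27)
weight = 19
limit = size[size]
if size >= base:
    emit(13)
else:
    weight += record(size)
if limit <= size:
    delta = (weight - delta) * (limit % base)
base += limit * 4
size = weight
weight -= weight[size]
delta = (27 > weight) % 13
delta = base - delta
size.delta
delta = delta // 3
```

8

Transformed code:
gain = 16
limit = weight % (base % 27)
weight = 19
limit = size[size]
if size >= base:
    emit(13)
else:
    weight = weight + record(size)
if limit <= size:
    gain = (weight - gain) * (limit % base)
base = base + limit * 4
size = weight
weight = weight - weight[size]
gain = (27 > weight) % 13
gain = base - gain
size.delta
gain = gain // 3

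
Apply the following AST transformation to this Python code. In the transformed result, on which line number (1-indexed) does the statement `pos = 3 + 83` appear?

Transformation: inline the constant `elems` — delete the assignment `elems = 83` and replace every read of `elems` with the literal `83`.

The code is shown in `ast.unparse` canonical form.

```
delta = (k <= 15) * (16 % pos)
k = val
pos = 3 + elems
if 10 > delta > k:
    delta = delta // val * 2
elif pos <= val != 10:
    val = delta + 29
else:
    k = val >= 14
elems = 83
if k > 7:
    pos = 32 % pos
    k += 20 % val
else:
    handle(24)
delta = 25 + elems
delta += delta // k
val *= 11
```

Transformed code:
delta = (k <= 15) * (16 % pos)
k = val
pos = 3 + 83
if 10 > delta > k:
    delta = delta // val * 2
elif pos <= val != 10:
    val = delta + 29
else:
    k = val >= 14
if k > 7:
    pos = 32 % pos
    k += 20 % val
else:
    handle(24)
delta = 25 + 83
delta += delta // k
val *= 11

3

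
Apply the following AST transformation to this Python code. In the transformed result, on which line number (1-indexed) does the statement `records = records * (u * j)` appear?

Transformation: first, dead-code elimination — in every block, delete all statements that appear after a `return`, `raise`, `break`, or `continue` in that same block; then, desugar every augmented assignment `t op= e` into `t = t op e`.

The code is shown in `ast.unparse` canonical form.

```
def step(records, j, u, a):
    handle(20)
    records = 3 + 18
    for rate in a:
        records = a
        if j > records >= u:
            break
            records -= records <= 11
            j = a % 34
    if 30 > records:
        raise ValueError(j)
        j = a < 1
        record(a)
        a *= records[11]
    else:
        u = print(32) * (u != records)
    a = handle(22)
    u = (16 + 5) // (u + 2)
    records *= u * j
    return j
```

14

Transformed code:
def step(records, j, u, a):
    handle(20)
    records = 3 + 18
    for rate in a:
        records = a
        if j > records >= u:
            break
    if 30 > records:
        raise ValueError(j)
    else:
        u = print(32) * (u != records)
    a = handle(22)
    u = (16 + 5) // (u + 2)
    records = records * (u * j)
    return j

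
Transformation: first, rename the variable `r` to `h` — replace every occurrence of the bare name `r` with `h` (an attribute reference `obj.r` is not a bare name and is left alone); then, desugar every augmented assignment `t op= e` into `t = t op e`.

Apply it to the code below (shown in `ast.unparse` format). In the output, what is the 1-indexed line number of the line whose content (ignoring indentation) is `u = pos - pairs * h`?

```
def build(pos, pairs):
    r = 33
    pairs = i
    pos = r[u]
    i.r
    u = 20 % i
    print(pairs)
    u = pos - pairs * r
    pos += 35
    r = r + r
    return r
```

8

Transformed code:
def build(pos, pairs):
    h = 33
    pairs = i
    pos = h[u]
    i.r
    u = 20 % i
    print(pairs)
    u = pos - pairs * h
    pos = pos + 35
    h = h + h
    return h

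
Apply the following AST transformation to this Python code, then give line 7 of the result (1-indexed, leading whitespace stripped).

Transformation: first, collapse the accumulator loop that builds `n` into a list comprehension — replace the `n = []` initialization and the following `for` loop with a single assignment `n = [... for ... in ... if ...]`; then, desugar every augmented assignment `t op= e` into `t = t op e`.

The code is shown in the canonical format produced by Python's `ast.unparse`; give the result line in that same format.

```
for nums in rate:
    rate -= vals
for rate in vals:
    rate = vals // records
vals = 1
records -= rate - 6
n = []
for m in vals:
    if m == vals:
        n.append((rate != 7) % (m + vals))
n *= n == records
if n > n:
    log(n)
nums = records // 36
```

Transformed code:
for nums in rate:
    rate = rate - vals
for rate in vals:
    rate = vals // records
vals = 1
records = records - (rate - 6)
n = [(rate != 7) % (m + vals) for m in vals if m == vals]
n = n * (n == records)
if n > n:
    log(n)
nums = records // 36

n = [(rate != 7) % (m + vals) for m in vals if m == vals]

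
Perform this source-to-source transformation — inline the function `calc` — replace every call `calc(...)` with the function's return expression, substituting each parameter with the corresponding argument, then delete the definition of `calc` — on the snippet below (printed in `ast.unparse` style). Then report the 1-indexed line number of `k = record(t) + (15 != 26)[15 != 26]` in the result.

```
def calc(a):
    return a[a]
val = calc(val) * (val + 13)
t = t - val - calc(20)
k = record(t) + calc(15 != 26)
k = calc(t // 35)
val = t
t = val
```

3

Transformed code:
val = val[val] * (val + 13)
t = t - val - 20[20]
k = record(t) + (15 != 26)[15 != 26]
k = (t // 35)[t // 35]
val = t
t = val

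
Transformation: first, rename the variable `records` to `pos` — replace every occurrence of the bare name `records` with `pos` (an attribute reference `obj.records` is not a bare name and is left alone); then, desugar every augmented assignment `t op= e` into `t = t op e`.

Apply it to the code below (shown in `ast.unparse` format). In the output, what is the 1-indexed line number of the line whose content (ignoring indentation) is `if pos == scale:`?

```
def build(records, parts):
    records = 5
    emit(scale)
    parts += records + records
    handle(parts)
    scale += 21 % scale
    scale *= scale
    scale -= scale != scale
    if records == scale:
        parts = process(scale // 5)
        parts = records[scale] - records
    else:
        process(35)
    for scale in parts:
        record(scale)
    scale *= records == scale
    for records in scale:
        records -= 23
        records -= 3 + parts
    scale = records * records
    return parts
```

9

Transformed code:
def build(pos, parts):
    pos = 5
    emit(scale)
    parts = parts + (pos + pos)
    handle(parts)
    scale = scale + 21 % scale
    scale = scale * scale
    scale = scale - (scale != scale)
    if pos == scale:
        parts = process(scale // 5)
        parts = pos[scale] - pos
    else:
        process(35)
    for scale in parts:
        record(scale)
    scale = scale * (pos == scale)
    for pos in scale:
        pos = pos - 23
        pos = pos - (3 + parts)
    scale = pos * pos
    return parts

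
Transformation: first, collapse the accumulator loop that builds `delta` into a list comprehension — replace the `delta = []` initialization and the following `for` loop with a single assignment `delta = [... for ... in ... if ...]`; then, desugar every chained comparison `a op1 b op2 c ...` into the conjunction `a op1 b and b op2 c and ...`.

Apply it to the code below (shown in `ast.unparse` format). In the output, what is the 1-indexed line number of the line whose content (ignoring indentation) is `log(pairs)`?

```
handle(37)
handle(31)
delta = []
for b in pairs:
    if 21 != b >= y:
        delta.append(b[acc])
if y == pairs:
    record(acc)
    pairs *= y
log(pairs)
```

Transformed code:
handle(37)
handle(31)
delta = [b[acc] for b in pairs if 21 != b and b >= y]
if y == pairs:
    record(acc)
    pairs *= y
log(pairs)

7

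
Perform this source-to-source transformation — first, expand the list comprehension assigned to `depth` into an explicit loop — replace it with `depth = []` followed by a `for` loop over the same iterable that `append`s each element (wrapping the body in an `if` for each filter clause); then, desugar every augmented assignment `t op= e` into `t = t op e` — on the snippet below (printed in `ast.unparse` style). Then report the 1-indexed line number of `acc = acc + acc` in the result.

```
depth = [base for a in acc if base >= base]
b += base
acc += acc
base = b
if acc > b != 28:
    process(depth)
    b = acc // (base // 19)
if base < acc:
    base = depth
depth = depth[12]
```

Transformed code:
depth = []
for a in acc:
    if base >= base:
        depth.append(base)
b = b + base
acc = acc + acc
base = b
if acc > b != 28:
    process(depth)
    b = acc // (base // 19)
if base < acc:
    base = depth
depth = depth[12]

6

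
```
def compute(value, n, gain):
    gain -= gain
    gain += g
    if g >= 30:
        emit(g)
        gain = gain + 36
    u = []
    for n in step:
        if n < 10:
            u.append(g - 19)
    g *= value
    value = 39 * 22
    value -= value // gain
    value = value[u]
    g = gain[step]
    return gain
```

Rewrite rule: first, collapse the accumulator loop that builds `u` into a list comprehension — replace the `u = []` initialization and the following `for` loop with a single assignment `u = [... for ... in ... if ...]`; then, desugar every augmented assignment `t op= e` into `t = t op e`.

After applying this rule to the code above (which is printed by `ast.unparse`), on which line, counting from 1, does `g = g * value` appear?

8

Transformed code:
def compute(value, n, gain):
    gain = gain - gain
    gain = gain + g
    if g >= 30:
        emit(g)
        gain = gain + 36
    u = [g - 19 for n in step if n < 10]
    g = g * value
    value = 39 * 22
    value = value - value // gain
    value = value[u]
    g = gain[step]
    return gain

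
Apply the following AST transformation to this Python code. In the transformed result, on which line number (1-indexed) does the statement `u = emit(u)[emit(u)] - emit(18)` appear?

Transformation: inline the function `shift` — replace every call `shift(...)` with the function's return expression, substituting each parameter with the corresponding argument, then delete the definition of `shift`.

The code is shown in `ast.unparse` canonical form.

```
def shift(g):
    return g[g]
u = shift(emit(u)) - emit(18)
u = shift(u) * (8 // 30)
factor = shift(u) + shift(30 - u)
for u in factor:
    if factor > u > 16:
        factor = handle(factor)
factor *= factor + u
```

1

Transformed code:
u = emit(u)[emit(u)] - emit(18)
u = u[u] * (8 // 30)
factor = u[u] + (30 - u)[30 - u]
for u in factor:
    if factor > u > 16:
        factor = handle(factor)
factor *= factor + u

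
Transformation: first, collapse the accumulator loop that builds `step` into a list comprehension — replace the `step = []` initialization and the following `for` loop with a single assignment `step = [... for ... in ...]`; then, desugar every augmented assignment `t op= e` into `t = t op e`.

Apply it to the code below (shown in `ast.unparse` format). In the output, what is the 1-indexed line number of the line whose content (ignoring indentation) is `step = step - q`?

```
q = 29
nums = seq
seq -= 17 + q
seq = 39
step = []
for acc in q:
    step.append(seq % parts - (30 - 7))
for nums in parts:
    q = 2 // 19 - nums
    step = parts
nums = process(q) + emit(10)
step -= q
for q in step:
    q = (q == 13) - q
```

Transformed code:
q = 29
nums = seq
seq = seq - (17 + q)
seq = 39
step = [seq % parts - (30 - 7) for acc in q]
for nums in parts:
    q = 2 // 19 - nums
    step = parts
nums = process(q) + emit(10)
step = step - q
for q in step:
    q = (q == 13) - q

10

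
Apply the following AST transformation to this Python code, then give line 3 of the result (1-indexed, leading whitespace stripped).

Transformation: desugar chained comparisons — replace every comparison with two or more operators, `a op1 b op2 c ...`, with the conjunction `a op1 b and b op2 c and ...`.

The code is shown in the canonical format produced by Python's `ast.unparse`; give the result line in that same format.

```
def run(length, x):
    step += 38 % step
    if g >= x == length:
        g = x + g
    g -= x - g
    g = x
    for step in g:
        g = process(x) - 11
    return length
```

Transformed code:
def run(length, x):
    step += 38 % step
    if g >= x and x == length:
        g = x + g
    g -= x - g
    g = x
    for step in g:
        g = process(x) - 11
    return length

if g >= x and x == length:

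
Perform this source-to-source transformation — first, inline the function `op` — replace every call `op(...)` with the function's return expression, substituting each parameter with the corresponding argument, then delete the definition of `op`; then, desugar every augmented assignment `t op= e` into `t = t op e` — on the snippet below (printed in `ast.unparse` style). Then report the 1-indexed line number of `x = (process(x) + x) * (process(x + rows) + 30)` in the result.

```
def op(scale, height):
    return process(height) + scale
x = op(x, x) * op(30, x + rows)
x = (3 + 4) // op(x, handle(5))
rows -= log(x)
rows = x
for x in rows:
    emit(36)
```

Transformed code:
x = (process(x) + x) * (process(x + rows) + 30)
x = (3 + 4) // (process(handle(5)) + x)
rows = rows - log(x)
rows = x
for x in rows:
    emit(36)

1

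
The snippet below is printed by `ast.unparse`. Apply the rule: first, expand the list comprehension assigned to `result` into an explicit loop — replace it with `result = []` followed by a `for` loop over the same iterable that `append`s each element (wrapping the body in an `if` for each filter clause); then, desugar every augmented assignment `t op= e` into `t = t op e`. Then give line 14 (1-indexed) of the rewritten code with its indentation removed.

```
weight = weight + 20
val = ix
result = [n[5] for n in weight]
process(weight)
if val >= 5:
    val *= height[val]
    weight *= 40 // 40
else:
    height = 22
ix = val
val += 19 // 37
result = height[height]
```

result = height[height]

Transformed code:
weight = weight + 20
val = ix
result = []
for n in weight:
    result.append(n[5])
process(weight)
if val >= 5:
    val = val * height[val]
    weight = weight * (40 // 40)
else:
    height = 22
ix = val
val = val + 19 // 37
result = height[height]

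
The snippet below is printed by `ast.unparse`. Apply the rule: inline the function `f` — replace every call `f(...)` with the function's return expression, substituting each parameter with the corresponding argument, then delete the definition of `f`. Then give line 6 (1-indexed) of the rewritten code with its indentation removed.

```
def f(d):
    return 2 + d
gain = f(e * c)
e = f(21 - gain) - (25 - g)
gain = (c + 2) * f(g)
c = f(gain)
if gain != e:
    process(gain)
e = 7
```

process(gain)

Transformed code:
gain = 2 + e * c
e = 2 + (21 - gain) - (25 - g)
gain = (c + 2) * (2 + g)
c = 2 + gain
if gain != e:
    process(gain)
e = 7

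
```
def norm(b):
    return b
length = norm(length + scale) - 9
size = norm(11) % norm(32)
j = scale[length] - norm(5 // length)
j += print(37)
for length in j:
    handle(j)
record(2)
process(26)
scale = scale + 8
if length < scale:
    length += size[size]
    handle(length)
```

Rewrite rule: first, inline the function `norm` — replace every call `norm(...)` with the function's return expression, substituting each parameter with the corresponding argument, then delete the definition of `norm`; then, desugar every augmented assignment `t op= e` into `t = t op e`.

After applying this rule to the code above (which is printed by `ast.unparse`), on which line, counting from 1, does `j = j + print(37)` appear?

Transformed code:
length = length + scale - 9
size = 11 % 32
j = scale[length] - 5 // length
j = j + print(37)
for length in j:
    handle(j)
record(2)
process(26)
scale = scale + 8
if length < scale:
    length = length + size[size]
    handle(length)

4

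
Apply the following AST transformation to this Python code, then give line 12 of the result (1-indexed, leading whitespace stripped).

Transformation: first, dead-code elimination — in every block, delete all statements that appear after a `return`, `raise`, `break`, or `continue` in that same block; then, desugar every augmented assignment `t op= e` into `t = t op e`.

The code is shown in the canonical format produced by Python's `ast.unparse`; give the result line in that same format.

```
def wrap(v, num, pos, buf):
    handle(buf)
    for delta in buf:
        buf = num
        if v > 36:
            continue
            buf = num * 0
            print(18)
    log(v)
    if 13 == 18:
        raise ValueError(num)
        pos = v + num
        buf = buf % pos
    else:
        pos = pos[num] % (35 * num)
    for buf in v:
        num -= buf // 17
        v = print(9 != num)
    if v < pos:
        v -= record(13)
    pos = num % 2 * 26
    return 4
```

Transformed code:
def wrap(v, num, pos, buf):
    handle(buf)
    for delta in buf:
        buf = num
        if v > 36:
            continue
    log(v)
    if 13 == 18:
        raise ValueError(num)
    else:
        pos = pos[num] % (35 * num)
    for buf in v:
        num = num - buf // 17
        v = print(9 != num)
    if v < pos:
        v = v - record(13)
    pos = num % 2 * 26
    return 4

for buf in v:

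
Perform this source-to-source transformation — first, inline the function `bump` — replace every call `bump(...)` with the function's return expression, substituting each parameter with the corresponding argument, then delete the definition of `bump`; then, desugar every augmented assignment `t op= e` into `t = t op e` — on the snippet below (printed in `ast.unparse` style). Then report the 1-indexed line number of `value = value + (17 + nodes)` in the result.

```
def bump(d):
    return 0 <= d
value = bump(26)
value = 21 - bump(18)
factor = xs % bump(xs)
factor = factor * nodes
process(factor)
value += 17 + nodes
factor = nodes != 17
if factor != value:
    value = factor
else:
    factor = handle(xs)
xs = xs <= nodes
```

6

Transformed code:
value = 0 <= 26
value = 21 - (0 <= 18)
factor = xs % (0 <= xs)
factor = factor * nodes
process(factor)
value = value + (17 + nodes)
factor = nodes != 17
if factor != value:
    value = factor
else:
    factor = handle(xs)
xs = xs <= nodes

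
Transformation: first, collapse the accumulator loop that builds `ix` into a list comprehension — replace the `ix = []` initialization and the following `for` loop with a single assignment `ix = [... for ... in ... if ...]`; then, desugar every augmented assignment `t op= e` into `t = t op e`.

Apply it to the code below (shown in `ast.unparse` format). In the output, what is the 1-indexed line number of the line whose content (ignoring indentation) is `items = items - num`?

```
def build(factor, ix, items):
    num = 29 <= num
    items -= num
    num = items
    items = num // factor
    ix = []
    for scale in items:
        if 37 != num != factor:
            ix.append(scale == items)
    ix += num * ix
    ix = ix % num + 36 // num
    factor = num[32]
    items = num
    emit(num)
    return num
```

3

Transformed code:
def build(factor, ix, items):
    num = 29 <= num
    items = items - num
    num = items
    items = num // factor
    ix = [scale == items for scale in items if 37 != num != factor]
    ix = ix + num * ix
    ix = ix % num + 36 // num
    factor = num[32]
    items = num
    emit(num)
    return num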